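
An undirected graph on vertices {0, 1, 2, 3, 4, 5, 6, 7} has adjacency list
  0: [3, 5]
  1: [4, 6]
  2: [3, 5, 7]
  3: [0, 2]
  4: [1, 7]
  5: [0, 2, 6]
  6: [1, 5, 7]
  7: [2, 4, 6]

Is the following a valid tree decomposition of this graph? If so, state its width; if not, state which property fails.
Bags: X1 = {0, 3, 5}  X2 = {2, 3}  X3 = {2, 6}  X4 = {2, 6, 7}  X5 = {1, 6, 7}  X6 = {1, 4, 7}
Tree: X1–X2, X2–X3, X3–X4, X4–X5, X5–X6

No — edge (5,2) lies in no bag.

A tree decomposition must satisfy three properties: every vertex lies in some bag; for every edge, both endpoints lie together in some bag; and for every vertex, the bags containing it form a connected subtree. Here edge (5,2) lies in no bag, so the decomposition is invalid.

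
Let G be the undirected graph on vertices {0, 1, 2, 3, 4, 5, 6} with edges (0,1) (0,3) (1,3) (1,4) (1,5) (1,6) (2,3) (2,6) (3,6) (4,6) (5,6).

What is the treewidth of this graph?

2

A width-2 tree decomposition is:
Bags: B1 = {1, 3, 6}  B2 = {1, 4, 6}  B3 = {0, 1, 3}  B4 = {2, 3, 6}  B5 = {1, 5, 6}
Tree: B1–B2, B1–B3, B1–B4, B2–B5
The largest bag has 3 vertices, giving width 2; this decomposition certifies tw(G) ≤ 2. Conversely, {0, 1, 3} is a clique of size 3, and the vertices of any clique must share a bag in every tree decomposition; so some bag has ≥ 3 vertices and tw(G) ≥ 2. Hence tw(G) = 2 exactly.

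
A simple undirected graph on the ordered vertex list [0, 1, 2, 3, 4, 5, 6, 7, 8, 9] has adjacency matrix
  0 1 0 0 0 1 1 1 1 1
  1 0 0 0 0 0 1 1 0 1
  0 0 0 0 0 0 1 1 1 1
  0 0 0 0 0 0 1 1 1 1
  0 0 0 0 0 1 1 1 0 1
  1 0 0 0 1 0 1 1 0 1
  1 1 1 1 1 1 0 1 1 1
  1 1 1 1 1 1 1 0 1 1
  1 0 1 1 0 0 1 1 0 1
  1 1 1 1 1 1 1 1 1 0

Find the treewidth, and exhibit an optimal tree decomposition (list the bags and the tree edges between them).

Every bag has size at most 5, so the width is 5 − 1 = 4 and tw(G) ≤ 4. On the other hand G contains the 5-clique {0, 6, 7, 8, 9}. A clique must lie in a single bag of any decomposition, so no decomposition can have width below 4. Hence tw(G) = 4 exactly.

Treewidth 4.
One optimal decomposition is:
Bags: B1 = {0, 6, 7, 8, 9}  B2 = {0, 5, 6, 7, 9}  B3 = {0, 1, 6, 7, 9}  B4 = {2, 6, 7, 8, 9}  B5 = {4, 5, 6, 7, 9}  B6 = {3, 6, 7, 8, 9}
Tree: B1–B2, B2–B3, B1–B4, B2–B5, B1–B6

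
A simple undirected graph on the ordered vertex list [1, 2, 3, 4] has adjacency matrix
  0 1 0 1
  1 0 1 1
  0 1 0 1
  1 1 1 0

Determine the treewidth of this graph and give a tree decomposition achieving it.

The largest bag has 3 vertices, giving width 2; this decomposition certifies tw(G) ≤ 2. For the lower bound, the 3 vertices {1, 2, 4} are pairwise adjacent, and any tree decomposition puts a clique entirely inside one bag — forcing width ≥ 2. The upper and lower bounds meet at 2, so that is the treewidth.

Treewidth 2.
Bags: B1 = {2, 3, 4}  B2 = {1, 2, 4}
Tree: B1–B2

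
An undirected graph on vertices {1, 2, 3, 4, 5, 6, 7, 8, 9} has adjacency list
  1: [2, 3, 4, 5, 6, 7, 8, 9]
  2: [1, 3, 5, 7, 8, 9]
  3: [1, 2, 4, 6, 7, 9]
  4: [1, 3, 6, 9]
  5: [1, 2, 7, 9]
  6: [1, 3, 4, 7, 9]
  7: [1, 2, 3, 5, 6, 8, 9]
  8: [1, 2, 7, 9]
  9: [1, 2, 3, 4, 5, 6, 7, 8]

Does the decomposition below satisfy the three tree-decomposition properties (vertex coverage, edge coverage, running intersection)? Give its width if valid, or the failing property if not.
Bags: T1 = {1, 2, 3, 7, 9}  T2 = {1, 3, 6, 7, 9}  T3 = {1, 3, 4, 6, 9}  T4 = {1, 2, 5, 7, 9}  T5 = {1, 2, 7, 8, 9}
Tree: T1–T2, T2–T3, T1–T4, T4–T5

Vertex coverage: the bags together contain {1, 2, 3, 4, 5, 6, 7, 8, 9}, the full vertex set. Edge coverage: each edge of G has both endpoints in at least one bag. Running intersection: for every vertex, the bags containing it form a connected subtree. All three properties hold, so this is a valid tree decomposition of width max|bag| − 1 = 4, and hence tw(G) ≤ 4.

Yes; width 4.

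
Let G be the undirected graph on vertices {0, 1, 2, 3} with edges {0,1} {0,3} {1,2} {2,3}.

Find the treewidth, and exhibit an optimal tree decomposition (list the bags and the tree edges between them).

The largest bag has 3 vertices, giving width 2; this decomposition certifies tw(G) ≤ 2. The edges 2–3–0–1–2 form a cycle, so G is not a tree and its treewidth is at least 2. The upper and lower bounds meet at 2, so that is the treewidth.

Treewidth 2.
One such decomposition:
Bags: B1 = {0, 2, 3}  B2 = {0, 1, 2}
Tree: B1–B2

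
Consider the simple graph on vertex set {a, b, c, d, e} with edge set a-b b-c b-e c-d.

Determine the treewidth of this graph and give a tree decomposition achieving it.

Treewidth 1.
Bags: B1 = {b, c}  B2 = {c, d}  B3 = {a, b}  B4 = {b, e}
Tree: B1–B2, B1–B3, B1–B4

Each bag holds 2 vertices, so the decomposition has width 1, which upper-bounds the treewidth. Any graph with an edge has treewidth ≥ 1, and G has the edge b–c. Combining the bounds, tw(G) = 1.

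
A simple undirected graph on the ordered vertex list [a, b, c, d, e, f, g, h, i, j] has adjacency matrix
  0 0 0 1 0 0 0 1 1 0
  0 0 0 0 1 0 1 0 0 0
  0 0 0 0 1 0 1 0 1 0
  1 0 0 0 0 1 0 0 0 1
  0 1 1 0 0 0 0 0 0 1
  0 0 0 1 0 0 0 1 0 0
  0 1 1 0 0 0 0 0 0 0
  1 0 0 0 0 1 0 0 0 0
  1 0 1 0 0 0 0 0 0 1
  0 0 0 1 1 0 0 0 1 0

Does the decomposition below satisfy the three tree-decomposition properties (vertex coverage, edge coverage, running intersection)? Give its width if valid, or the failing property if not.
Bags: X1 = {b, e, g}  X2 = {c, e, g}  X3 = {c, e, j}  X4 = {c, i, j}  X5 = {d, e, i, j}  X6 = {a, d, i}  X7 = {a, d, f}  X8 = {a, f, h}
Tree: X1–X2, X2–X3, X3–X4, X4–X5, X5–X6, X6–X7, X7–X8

A tree decomposition must satisfy three properties: every vertex lies in some bag; for every edge, both endpoints lie together in some bag; and for every vertex, the bags containing it form a connected subtree. Here bags containing vertex e are not connected in the tree, so the decomposition is invalid.

No — bags containing vertex e are not connected in the tree.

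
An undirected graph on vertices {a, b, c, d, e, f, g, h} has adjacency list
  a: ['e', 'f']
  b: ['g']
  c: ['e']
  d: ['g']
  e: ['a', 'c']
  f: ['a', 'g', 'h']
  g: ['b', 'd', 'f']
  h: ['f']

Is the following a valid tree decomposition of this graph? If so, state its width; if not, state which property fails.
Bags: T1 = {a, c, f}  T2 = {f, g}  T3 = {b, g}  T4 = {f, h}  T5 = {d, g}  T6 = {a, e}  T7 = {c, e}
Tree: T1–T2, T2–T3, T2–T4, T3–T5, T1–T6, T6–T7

No — bags containing vertex c are not connected in the tree.

A tree decomposition must satisfy three properties: every vertex lies in some bag; for every edge, both endpoints lie together in some bag; and for every vertex, the bags containing it form a connected subtree. Here bags containing vertex c are not connected in the tree, so the decomposition is invalid.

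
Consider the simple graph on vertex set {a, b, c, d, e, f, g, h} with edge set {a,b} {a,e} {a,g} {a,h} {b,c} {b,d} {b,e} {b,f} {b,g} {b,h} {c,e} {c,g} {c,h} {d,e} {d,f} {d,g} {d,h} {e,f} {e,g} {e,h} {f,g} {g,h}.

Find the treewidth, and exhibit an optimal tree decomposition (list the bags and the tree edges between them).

Every bag has size at most 5, so the width is 5 − 1 = 4 and tw(G) ≤ 4. For the lower bound, the 5 vertices {b, d, e, g, h} are pairwise adjacent, and any tree decomposition puts a clique entirely inside one bag — forcing width ≥ 4. The upper and lower bounds meet at 4, so that is the treewidth.

Treewidth 4.
One such decomposition:
Bags: B1 = {b, d, e, f, g}  B2 = {b, d, e, g, h}  B3 = {a, b, e, g, h}  B4 = {b, c, e, g, h}
Tree: B1–B2, B2–B3, B3–B4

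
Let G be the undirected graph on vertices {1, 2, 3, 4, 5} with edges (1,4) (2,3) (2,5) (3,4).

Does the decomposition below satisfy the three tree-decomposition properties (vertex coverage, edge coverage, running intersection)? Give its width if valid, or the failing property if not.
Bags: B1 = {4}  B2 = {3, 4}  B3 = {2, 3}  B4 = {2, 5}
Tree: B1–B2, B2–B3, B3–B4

A tree decomposition must satisfy three properties: every vertex lies in some bag; for every edge, both endpoints lie together in some bag; and for every vertex, the bags containing it form a connected subtree. Here vertex 1 appears in no bag, so the decomposition is invalid.

No — vertex 1 appears in no bag.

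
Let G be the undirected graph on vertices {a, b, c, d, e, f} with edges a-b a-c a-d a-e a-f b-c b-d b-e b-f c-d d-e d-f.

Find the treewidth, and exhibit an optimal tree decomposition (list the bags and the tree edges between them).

Each bag holds 4 vertices, so the decomposition has width 3, which upper-bounds the treewidth. Conversely, {a, b, d, e} is a clique of size 4, and the vertices of any clique must share a bag in every tree decomposition; so some bag has ≥ 4 vertices and tw(G) ≥ 3. Therefore the treewidth is 3.

Treewidth 3.
One optimal decomposition is:
Bags: B1 = {a, b, d, e}  B2 = {a, b, d, f}  B3 = {a, b, c, d}
Tree: B1–B2, B2–B3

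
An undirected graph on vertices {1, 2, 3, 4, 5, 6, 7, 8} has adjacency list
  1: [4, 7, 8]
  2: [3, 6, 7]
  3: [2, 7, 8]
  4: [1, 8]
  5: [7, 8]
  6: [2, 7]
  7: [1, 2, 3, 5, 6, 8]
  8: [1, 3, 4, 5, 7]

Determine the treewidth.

2

A width-2 tree decomposition is:
Bags: B1 = {3, 7, 8}  B2 = {5, 7, 8}  B3 = {1, 7, 8}  B4 = {2, 3, 7}  B5 = {1, 4, 8}  B6 = {2, 6, 7}
Tree: B1–B2, B1–B3, B1–B4, B3–B5, B4–B6
The largest bag has 3 vertices, giving width 2; this decomposition certifies tw(G) ≤ 2. For the lower bound, the 3 vertices {1, 4, 8} are pairwise adjacent, and any tree decomposition puts a clique entirely inside one bag — forcing width ≥ 2. Therefore the treewidth is 2.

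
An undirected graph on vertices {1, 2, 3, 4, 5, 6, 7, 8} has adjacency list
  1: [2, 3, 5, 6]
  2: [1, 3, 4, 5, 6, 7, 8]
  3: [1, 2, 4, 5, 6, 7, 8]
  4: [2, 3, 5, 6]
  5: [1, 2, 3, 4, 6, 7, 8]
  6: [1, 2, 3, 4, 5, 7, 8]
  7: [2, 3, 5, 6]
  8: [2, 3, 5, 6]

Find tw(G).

4

A width-4 tree decomposition is:
Bags: B1 = {2, 3, 5, 6, 8}  B2 = {1, 2, 3, 5, 6}  B3 = {2, 3, 4, 5, 6}  B4 = {2, 3, 5, 6, 7}
Tree: B1–B2, B1–B3, B2–B4
Each bag holds 5 vertices, so the decomposition has width 4, which upper-bounds the treewidth. On the other hand G contains the 5-clique {2, 3, 5, 6, 8}. A clique must lie in a single bag of any decomposition, so no decomposition can have width below 4. Combining the bounds, tw(G) = 4.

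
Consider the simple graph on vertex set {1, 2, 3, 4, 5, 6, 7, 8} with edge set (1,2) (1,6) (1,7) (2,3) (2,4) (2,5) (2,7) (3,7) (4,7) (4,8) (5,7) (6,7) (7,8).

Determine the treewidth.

2

A width-2 tree decomposition is:
Bags: B1 = {1, 2, 7}  B2 = {2, 3, 7}  B3 = {2, 4, 7}  B4 = {1, 6, 7}  B5 = {4, 7, 8}  B6 = {2, 5, 7}
Tree: B1–B2, B2–B3, B1–B4, B3–B5, B3–B6
The largest bag has 3 vertices, giving width 2; this decomposition certifies tw(G) ≤ 2. For the lower bound, the 3 vertices {4, 7, 8} are pairwise adjacent, and any tree decomposition puts a clique entirely inside one bag — forcing width ≥ 2. Therefore the treewidth is 2.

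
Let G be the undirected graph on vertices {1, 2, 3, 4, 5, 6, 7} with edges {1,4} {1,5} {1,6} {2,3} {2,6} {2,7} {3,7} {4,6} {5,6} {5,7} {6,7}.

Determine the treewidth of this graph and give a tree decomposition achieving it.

Treewidth 2.
One optimal decomposition is:
Bags: B1 = {1, 4, 6}  B2 = {1, 5, 6}  B3 = {5, 6, 7}  B4 = {2, 6, 7}  B5 = {2, 3, 7}
Tree: B1–B2, B2–B3, B3–B4, B4–B5

Each bag holds 3 vertices, so the decomposition has width 2, which upper-bounds the treewidth. Conversely, {2, 3, 7} is a clique of size 3, and the vertices of any clique must share a bag in every tree decomposition; so some bag has ≥ 3 vertices and tw(G) ≥ 2. Combining the bounds, tw(G) = 2.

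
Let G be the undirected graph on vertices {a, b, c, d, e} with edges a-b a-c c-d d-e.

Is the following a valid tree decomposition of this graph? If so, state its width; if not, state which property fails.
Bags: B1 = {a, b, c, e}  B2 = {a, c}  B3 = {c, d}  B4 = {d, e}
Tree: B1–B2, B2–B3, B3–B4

A tree decomposition must satisfy three properties: every vertex lies in some bag; for every edge, both endpoints lie together in some bag; and for every vertex, the bags containing it form a connected subtree. Here bags containing vertex e are not connected in the tree, so the decomposition is invalid.

No — bags containing vertex e are not connected in the tree.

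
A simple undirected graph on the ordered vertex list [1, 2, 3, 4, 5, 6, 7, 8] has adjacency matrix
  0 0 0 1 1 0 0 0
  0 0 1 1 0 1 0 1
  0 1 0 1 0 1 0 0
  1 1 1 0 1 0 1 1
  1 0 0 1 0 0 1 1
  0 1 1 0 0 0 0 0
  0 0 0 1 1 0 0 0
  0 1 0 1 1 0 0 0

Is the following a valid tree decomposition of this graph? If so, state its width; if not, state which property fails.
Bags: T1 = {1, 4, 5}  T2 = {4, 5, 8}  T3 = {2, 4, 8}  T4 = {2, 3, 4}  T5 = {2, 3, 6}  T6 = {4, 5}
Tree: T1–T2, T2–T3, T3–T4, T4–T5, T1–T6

A tree decomposition must satisfy three properties: every vertex lies in some bag; for every edge, both endpoints lie together in some bag; and for every vertex, the bags containing it form a connected subtree. Here vertex 7 appears in no bag, so the decomposition is invalid.

No — vertex 7 appears in no bag.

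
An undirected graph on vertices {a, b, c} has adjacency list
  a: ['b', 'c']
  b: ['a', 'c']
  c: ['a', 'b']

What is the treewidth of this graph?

A width-2 tree decomposition is:
Bags: B1 = {a, b, c}
Tree: (single bag)
A single bag containing all 3 vertices is trivially a valid decomposition of width 2. Conversely, {a, b, c} is a clique of size 3, and the vertices of any clique must share a bag in every tree decomposition; so some bag has ≥ 3 vertices and tw(G) ≥ 2. Therefore the treewidth is 2.

2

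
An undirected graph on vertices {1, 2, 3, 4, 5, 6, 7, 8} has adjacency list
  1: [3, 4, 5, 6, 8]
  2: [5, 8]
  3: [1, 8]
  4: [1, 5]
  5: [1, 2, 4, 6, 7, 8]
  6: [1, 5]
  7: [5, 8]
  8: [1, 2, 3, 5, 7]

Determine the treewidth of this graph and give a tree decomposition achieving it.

Treewidth 2.
One optimal decomposition is:
Bags: B1 = {2, 5, 8}  B2 = {1, 5, 8}  B3 = {1, 4, 5}  B4 = {5, 7, 8}  B5 = {1, 3, 8}  B6 = {1, 5, 6}
Tree: B1–B2, B2–B3, B1–B4, B2–B5, B3–B6

Each bag holds 3 vertices, so the decomposition has width 2, which upper-bounds the treewidth. On the other hand G contains the 3-clique {1, 3, 8}. A clique must lie in a single bag of any decomposition, so no decomposition can have width below 2. The upper and lower bounds meet at 2, so that is the treewidth.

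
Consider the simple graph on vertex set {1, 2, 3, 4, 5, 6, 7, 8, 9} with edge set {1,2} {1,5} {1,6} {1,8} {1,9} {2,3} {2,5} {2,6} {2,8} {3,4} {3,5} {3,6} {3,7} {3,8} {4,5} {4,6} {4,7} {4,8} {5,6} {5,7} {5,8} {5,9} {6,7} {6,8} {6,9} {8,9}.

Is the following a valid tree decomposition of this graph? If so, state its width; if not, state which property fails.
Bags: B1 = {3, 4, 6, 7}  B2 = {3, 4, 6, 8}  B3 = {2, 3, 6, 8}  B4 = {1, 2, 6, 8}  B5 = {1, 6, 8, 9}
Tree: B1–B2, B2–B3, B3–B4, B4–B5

A tree decomposition must satisfy three properties: every vertex lies in some bag; for every edge, both endpoints lie together in some bag; and for every vertex, the bags containing it form a connected subtree. Here vertex 5 appears in no bag, so the decomposition is invalid.

No — vertex 5 appears in no bag.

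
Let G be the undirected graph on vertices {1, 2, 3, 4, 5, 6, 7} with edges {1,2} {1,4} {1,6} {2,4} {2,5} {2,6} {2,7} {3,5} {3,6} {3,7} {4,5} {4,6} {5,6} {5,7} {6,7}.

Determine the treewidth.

A width-3 tree decomposition is:
Bags: B1 = {2, 4, 5, 6}  B2 = {1, 2, 4, 6}  B3 = {2, 5, 6, 7}  B4 = {3, 5, 6, 7}
Tree: B1–B2, B1–B3, B3–B4
The largest bag has 4 vertices, giving width 3; this decomposition certifies tw(G) ≤ 3. On the other hand G contains the 4-clique {1, 2, 4, 6}. A clique must lie in a single bag of any decomposition, so no decomposition can have width below 3. Therefore the treewidth is 3.

3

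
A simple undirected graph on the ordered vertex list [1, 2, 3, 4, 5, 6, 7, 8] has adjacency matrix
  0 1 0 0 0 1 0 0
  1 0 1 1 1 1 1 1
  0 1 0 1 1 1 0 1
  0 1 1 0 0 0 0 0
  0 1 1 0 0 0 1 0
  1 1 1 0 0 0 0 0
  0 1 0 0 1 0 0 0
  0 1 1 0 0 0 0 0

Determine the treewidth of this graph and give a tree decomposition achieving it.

Each bag holds 3 vertices, so the decomposition has width 2, which upper-bounds the treewidth. Conversely, {1, 2, 6} is a clique of size 3, and the vertices of any clique must share a bag in every tree decomposition; so some bag has ≥ 3 vertices and tw(G) ≥ 2. The upper and lower bounds meet at 2, so that is the treewidth.

Treewidth 2.
One such decomposition:
Bags: B1 = {1, 2, 6}  B2 = {2, 3, 6}  B3 = {2, 3, 5}  B4 = {2, 3, 8}  B5 = {2, 5, 7}  B6 = {2, 3, 4}
Tree: B1–B2, B2–B3, B3–B4, B3–B5, B2–B6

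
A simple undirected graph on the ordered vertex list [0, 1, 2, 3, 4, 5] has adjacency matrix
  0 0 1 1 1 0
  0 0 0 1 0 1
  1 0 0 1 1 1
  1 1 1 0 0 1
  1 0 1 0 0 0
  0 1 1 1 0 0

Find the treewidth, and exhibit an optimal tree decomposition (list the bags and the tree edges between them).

Treewidth 2.
One optimal decomposition is:
Bags: B1 = {0, 2, 3}  B2 = {2, 3, 5}  B3 = {1, 3, 5}  B4 = {0, 2, 4}
Tree: B1–B2, B2–B3, B1–B4

Every bag has size at most 3, so the width is 3 − 1 = 2 and tw(G) ≤ 2. For the lower bound, the 3 vertices {1, 3, 5} are pairwise adjacent, and any tree decomposition puts a clique entirely inside one bag — forcing width ≥ 2. The upper and lower bounds meet at 2, so that is the treewidth.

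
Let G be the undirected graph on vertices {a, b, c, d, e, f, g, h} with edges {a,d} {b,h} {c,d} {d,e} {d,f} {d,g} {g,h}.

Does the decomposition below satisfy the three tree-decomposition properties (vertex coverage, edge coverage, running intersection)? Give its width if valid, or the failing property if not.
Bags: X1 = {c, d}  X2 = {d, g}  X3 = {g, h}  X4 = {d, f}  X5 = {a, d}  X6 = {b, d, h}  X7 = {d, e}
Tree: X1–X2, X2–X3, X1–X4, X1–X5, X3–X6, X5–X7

No — bags containing vertex d are not connected in the tree.

A tree decomposition must satisfy three properties: every vertex lies in some bag; for every edge, both endpoints lie together in some bag; and for every vertex, the bags containing it form a connected subtree. Here bags containing vertex d are not connected in the tree, so the decomposition is invalid.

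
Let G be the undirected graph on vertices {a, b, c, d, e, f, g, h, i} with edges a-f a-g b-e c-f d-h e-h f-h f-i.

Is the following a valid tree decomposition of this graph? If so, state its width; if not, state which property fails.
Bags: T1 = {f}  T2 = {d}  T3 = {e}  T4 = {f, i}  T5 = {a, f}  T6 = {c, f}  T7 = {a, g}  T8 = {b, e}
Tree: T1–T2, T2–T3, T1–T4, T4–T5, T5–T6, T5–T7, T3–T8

A tree decomposition must satisfy three properties: every vertex lies in some bag; for every edge, both endpoints lie together in some bag; and for every vertex, the bags containing it form a connected subtree. Here vertex h appears in no bag, so the decomposition is invalid.

No — vertex h appears in no bag.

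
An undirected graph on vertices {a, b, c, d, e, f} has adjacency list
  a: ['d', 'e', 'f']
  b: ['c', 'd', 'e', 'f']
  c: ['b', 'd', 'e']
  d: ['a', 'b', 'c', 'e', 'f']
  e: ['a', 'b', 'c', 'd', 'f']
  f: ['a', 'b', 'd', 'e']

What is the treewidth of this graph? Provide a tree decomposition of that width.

Treewidth 3.
One such decomposition:
Bags: B1 = {a, d, e, f}  B2 = {b, d, e, f}  B3 = {b, c, d, e}
Tree: B1–B2, B2–B3

Each bag holds 4 vertices, so the decomposition has width 3, which upper-bounds the treewidth. For the lower bound, the 4 vertices {b, c, d, e} are pairwise adjacent, and any tree decomposition puts a clique entirely inside one bag — forcing width ≥ 3. Hence tw(G) = 3 exactly.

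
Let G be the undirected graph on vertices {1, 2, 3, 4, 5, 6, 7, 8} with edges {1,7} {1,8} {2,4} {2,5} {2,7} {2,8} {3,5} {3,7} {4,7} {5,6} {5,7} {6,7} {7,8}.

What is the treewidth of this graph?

2

A width-2 tree decomposition is:
Bags: B1 = {2, 7, 8}  B2 = {2, 5, 7}  B3 = {3, 5, 7}  B4 = {1, 7, 8}  B5 = {2, 4, 7}  B6 = {5, 6, 7}
Tree: B1–B2, B2–B3, B1–B4, B1–B5, B3–B6
Every bag has size at most 3, so the width is 3 − 1 = 2 and tw(G) ≤ 2. On the other hand G contains the 3-clique {1, 7, 8}. A clique must lie in a single bag of any decomposition, so no decomposition can have width below 2. Therefore the treewidth is 2.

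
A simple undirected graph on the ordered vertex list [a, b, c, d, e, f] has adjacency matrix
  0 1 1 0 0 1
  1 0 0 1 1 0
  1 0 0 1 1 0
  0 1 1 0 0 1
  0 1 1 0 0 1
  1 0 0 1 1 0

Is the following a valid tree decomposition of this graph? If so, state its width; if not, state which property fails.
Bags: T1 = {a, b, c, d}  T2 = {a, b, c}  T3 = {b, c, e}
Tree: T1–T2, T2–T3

No — vertex f appears in no bag.

A tree decomposition must satisfy three properties: every vertex lies in some bag; for every edge, both endpoints lie together in some bag; and for every vertex, the bags containing it form a connected subtree. Here vertex f appears in no bag, so the decomposition is invalid.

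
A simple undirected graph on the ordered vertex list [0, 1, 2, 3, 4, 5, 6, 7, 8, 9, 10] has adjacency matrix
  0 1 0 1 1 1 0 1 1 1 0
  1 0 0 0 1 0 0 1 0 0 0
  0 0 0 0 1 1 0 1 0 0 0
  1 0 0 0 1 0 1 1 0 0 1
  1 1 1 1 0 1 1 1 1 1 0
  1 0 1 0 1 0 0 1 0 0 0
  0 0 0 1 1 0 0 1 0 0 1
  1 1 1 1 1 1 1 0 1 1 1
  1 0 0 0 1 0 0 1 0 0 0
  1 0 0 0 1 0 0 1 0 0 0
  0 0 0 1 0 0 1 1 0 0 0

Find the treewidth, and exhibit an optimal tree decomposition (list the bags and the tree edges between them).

Treewidth 3.
One optimal decomposition is:
Bags: B1 = {0, 4, 5, 7}  B2 = {2, 4, 5, 7}  B3 = {0, 4, 7, 9}  B4 = {0, 3, 4, 7}  B5 = {3, 4, 6, 7}  B6 = {0, 4, 7, 8}  B7 = {0, 1, 4, 7}  B8 = {3, 6, 7, 10}
Tree: B1–B2, B1–B3, B3–B4, B4–B5, B4–B6, B3–B7, B5–B8

Every bag has size at most 4, so the width is 4 − 1 = 3 and tw(G) ≤ 3. For the lower bound, the 4 vertices {3, 6, 7, 10} are pairwise adjacent, and any tree decomposition puts a clique entirely inside one bag — forcing width ≥ 3. Combining the bounds, tw(G) = 3.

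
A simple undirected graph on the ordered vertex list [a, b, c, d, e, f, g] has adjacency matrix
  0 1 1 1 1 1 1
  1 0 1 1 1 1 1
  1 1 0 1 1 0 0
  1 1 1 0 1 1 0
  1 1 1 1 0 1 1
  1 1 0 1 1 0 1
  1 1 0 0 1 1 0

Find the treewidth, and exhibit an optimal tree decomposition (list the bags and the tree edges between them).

The largest bag has 5 vertices, giving width 4; this decomposition certifies tw(G) ≤ 4. Conversely, {a, b, c, d, e} is a clique of size 5, and the vertices of any clique must share a bag in every tree decomposition; so some bag has ≥ 5 vertices and tw(G) ≥ 4. The upper and lower bounds meet at 4, so that is the treewidth.

Treewidth 4.
One such decomposition:
Bags: B1 = {a, b, d, e, f}  B2 = {a, b, e, f, g}  B3 = {a, b, c, d, e}
Tree: B1–B2, B1–B3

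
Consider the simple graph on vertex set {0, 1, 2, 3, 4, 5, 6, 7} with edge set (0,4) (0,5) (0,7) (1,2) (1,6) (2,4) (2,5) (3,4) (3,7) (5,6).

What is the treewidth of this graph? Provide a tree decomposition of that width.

Every bag has size at most 3, so the width is 3 − 1 = 2 and tw(G) ≤ 2. For the lower bound, G contains the cycle 6–1–2–5–6, so G is not a forest; only forests have treewidth ≤ 1, hence tw(G) ≥ 2. Hence tw(G) = 2 exactly.

Treewidth 2.
One optimal decomposition is:
Bags: B1 = {1, 5, 6}  B2 = {1, 2, 5}  B3 = {0, 2, 5}  B4 = {0, 2, 4}  B5 = {0, 4, 7}  B6 = {3, 4, 7}
Tree: B1–B2, B2–B3, B3–B4, B4–B5, B5–B6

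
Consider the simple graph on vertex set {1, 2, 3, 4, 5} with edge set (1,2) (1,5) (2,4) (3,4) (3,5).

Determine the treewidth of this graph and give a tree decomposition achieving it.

The largest bag has 3 vertices, giving width 2; this decomposition certifies tw(G) ≤ 2. The edges 2–1–5–3–4–2 form a cycle, so G is not a tree and its treewidth is at least 2. The upper and lower bounds meet at 2, so that is the treewidth.

Treewidth 2.
Bags: B1 = {1, 2, 5}  B2 = {2, 3, 5}  B3 = {2, 3, 4}
Tree: B1–B2, B2–B3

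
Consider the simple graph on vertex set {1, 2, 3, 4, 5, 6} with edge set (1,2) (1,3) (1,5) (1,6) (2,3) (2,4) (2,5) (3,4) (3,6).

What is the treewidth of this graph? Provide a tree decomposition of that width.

Each bag holds 3 vertices, so the decomposition has width 2, which upper-bounds the treewidth. Conversely, {1, 2, 3} is a clique of size 3, and the vertices of any clique must share a bag in every tree decomposition; so some bag has ≥ 3 vertices and tw(G) ≥ 2. Hence tw(G) = 2 exactly.

Treewidth 2.
One such decomposition:
Bags: B1 = {1, 2, 3}  B2 = {2, 3, 4}  B3 = {1, 3, 6}  B4 = {1, 2, 5}
Tree: B1–B2, B1–B3, B1–B4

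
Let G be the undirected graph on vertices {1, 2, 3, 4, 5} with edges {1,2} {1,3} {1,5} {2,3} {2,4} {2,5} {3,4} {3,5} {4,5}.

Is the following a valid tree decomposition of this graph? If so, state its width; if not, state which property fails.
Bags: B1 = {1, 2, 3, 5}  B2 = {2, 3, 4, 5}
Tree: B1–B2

Yes; width 3.

Vertex coverage: the bags together contain {1, 2, 3, 4, 5}, the full vertex set. Edge coverage: each edge of G has both endpoints in at least one bag. Running intersection: for every vertex, the bags containing it form a connected subtree. All three properties hold, so this is a valid tree decomposition of width max|bag| − 1 = 3, and hence tw(G) ≤ 3.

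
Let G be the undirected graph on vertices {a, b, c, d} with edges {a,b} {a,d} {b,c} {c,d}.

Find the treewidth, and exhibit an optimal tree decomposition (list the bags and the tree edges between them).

Every bag has size at most 3, so the width is 3 − 1 = 2 and tw(G) ≤ 2. Since c–b–a–d–c is a cycle in G, G is not acyclic. Forests are exactly the graphs of treewidth ≤ 1, so tw(G) ≥ 2. The upper and lower bounds meet at 2, so that is the treewidth.

Treewidth 2.
Bags: B1 = {a, b, c}  B2 = {a, c, d}
Tree: B1–B2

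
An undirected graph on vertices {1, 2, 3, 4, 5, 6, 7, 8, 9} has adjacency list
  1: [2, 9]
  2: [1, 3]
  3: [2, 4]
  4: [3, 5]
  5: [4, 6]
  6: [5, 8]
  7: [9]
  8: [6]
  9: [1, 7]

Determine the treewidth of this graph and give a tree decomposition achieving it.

Each bag holds 2 vertices, so the decomposition has width 1, which upper-bounds the treewidth. Since G has at least one edge (e.g. 7–9), it is not an edgeless graph, so tw(G) ≥ 1. Combining the bounds, tw(G) = 1.

Treewidth 1.
One such decomposition:
Bags: B1 = {7, 9}  B2 = {1, 9}  B3 = {1, 2}  B4 = {2, 3}  B5 = {3, 4}  B6 = {4, 5}  B7 = {5, 6}  B8 = {6, 8}
Tree: B1–B2, B2–B3, B3–B4, B4–B5, B5–B6, B6–B7, B7–B8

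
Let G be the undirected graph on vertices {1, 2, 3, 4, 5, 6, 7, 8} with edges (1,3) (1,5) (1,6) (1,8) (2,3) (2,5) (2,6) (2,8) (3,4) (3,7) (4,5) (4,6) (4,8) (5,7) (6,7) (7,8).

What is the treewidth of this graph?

4

A width-4 tree decomposition is:
Bags: B1 = {1, 2, 4, 7, 8}  B2 = {1, 2, 4, 6, 7}  B3 = {1, 2, 3, 4, 7}  B4 = {1, 2, 4, 5, 7}
Tree: B1–B2, B2–B3, B3–B4
Every bag has size at most 5, so the width is 5 − 1 = 4 and tw(G) ≤ 4. For the lower bound: the 5 vertex sets {4,8}, {1,6}, {2,3}, {7}, {5} are disjoint, each induces a connected subgraph, and every pair is joined by at least one edge of G. Contracting each set to a single vertex therefore yields K_{5} as a minor, and since treewidth is minor-monotone, tw(G) ≥ tw(K_{5}) = 4. Therefore the treewidth is 4.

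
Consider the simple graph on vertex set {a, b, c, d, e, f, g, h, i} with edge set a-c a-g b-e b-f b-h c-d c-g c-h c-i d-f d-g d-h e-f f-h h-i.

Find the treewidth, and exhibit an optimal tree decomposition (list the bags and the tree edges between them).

Every bag has size at most 3, so the width is 3 − 1 = 2 and tw(G) ≤ 2. Conversely, {c, d, g} is a clique of size 3, and the vertices of any clique must share a bag in every tree decomposition; so some bag has ≥ 3 vertices and tw(G) ≥ 2. Combining the bounds, tw(G) = 2.

Treewidth 2.
Bags: B1 = {c, d, h}  B2 = {c, d, g}  B3 = {a, c, g}  B4 = {c, h, i}  B5 = {d, f, h}  B6 = {b, f, h}  B7 = {b, e, f}
Tree: B1–B2, B2–B3, B1–B4, B1–B5, B5–B6, B6–B7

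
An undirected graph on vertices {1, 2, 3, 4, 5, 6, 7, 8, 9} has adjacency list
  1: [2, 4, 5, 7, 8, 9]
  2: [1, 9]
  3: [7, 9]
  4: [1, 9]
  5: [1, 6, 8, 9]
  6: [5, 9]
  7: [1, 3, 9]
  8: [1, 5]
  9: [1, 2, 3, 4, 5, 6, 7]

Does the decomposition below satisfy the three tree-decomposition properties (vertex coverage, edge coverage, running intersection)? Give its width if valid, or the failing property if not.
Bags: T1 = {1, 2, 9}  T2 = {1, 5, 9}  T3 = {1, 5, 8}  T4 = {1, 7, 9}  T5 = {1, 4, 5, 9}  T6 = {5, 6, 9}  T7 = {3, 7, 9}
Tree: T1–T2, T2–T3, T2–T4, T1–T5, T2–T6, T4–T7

No — bags containing vertex 5 are not connected in the tree.

A tree decomposition must satisfy three properties: every vertex lies in some bag; for every edge, both endpoints lie together in some bag; and for every vertex, the bags containing it form a connected subtree. Here bags containing vertex 5 are not connected in the tree, so the decomposition is invalid.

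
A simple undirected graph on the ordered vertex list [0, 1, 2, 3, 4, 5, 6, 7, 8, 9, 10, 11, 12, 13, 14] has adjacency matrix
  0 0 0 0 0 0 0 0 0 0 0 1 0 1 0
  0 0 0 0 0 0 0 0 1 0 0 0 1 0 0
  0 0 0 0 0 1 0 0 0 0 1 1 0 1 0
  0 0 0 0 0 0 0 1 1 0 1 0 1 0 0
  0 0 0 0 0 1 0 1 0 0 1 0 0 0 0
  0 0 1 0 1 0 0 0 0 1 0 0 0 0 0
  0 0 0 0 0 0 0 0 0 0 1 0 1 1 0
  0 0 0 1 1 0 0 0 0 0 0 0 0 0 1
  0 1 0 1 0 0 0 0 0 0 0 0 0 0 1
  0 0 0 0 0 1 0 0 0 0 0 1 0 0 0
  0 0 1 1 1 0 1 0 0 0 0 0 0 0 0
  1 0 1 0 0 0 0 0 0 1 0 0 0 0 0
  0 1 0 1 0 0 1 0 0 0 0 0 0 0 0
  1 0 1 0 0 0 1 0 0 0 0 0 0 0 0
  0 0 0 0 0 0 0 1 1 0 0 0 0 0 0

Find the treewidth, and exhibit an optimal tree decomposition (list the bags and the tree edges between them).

The largest bag has 4 vertices, giving width 3; this decomposition certifies tw(G) ≤ 3. For the lower bound: the 4 vertex sets {1,8,14}, {7}, {3}, {4,6,10,12} are disjoint, each induces a connected subgraph, and every pair is joined by at least one edge of G. Contracting each set to a single vertex therefore yields K_{4} as a minor, and since treewidth is minor-monotone, tw(G) ≥ tw(K_{4}) = 3. Hence tw(G) = 3 exactly.

Treewidth 3.
One such decomposition:
Bags: B1 = {1, 7, 8, 14}  B2 = {1, 3, 7, 8}  B3 = {1, 3, 7, 12}  B4 = {3, 4, 7, 12}  B5 = {3, 4, 10, 12}  B6 = {4, 6, 10, 12}  B7 = {4, 5, 6, 10}  B8 = {2, 5, 6, 10}  B9 = {2, 5, 6, 13}  B10 = {2, 5, 9, 13}  B11 = {2, 9, 11, 13}  B12 = {0, 9, 11, 13}
Tree: B1–B2, B2–B3, B3–B4, B4–B5, B5–B6, B6–B7, B7–B8, B8–B9, B9–B10, B10–B11, B11–B12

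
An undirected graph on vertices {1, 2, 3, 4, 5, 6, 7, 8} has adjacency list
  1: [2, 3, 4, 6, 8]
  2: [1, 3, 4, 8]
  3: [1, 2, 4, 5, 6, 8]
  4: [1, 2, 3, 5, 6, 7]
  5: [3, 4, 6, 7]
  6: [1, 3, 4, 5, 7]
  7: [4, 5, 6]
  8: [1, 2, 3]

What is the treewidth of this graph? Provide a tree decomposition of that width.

The largest bag has 4 vertices, giving width 3; this decomposition certifies tw(G) ≤ 3. On the other hand G contains the 4-clique {1, 2, 3, 8}. A clique must lie in a single bag of any decomposition, so no decomposition can have width below 3. Combining the bounds, tw(G) = 3.

Treewidth 3.
One optimal decomposition is:
Bags: B1 = {3, 4, 5, 6}  B2 = {1, 3, 4, 6}  B3 = {4, 5, 6, 7}  B4 = {1, 2, 3, 4}  B5 = {1, 2, 3, 8}
Tree: B1–B2, B1–B3, B2–B4, B4–B5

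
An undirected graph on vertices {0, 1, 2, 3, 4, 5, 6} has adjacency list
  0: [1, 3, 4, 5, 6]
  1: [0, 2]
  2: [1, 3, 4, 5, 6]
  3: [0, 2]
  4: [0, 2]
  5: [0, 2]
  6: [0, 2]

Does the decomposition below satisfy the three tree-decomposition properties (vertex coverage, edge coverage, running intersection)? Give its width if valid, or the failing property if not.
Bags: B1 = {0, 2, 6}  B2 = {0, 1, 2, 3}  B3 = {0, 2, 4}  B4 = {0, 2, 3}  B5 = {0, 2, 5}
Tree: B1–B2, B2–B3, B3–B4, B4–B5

No — bags containing vertex 3 are not connected in the tree.

A tree decomposition must satisfy three properties: every vertex lies in some bag; for every edge, both endpoints lie together in some bag; and for every vertex, the bags containing it form a connected subtree. Here bags containing vertex 3 are not connected in the tree, so the decomposition is invalid.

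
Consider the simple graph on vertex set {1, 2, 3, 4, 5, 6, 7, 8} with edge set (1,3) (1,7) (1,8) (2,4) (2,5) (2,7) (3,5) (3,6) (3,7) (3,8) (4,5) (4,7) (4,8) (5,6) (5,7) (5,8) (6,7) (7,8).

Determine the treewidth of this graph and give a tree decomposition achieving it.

Each bag holds 4 vertices, so the decomposition has width 3, which upper-bounds the treewidth. Conversely, {1, 3, 7, 8} is a clique of size 4, and the vertices of any clique must share a bag in every tree decomposition; so some bag has ≥ 4 vertices and tw(G) ≥ 3. The upper and lower bounds meet at 3, so that is the treewidth.

Treewidth 3.
Bags: B1 = {3, 5, 7, 8}  B2 = {1, 3, 7, 8}  B3 = {3, 5, 6, 7}  B4 = {4, 5, 7, 8}  B5 = {2, 4, 5, 7}
Tree: B1–B2, B1–B3, B1–B4, B4–B5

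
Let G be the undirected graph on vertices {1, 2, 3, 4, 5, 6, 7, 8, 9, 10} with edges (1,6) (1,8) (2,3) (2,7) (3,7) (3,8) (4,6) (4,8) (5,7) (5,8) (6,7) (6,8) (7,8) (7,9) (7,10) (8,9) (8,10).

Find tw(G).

2

A width-2 tree decomposition is:
Bags: B1 = {6, 7, 8}  B2 = {7, 8, 10}  B3 = {1, 6, 8}  B4 = {3, 7, 8}  B5 = {7, 8, 9}  B6 = {4, 6, 8}  B7 = {5, 7, 8}  B8 = {2, 3, 7}
Tree: B1–B2, B1–B3, B2–B4, B4–B5, B3–B6, B1–B7, B4–B8
The largest bag has 3 vertices, giving width 2; this decomposition certifies tw(G) ≤ 2. On the other hand G contains the 3-clique {1, 6, 8}. A clique must lie in a single bag of any decomposition, so no decomposition can have width below 2. Therefore the treewidth is 2.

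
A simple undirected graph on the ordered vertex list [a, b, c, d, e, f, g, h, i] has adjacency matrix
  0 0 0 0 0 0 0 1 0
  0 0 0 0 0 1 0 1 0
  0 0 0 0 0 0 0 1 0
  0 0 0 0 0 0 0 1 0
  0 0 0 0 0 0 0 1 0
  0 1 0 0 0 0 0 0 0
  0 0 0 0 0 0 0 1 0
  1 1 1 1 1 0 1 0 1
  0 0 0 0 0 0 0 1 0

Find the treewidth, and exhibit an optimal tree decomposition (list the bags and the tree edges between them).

Treewidth 1.
One such decomposition:
Bags: B1 = {b, h}  B2 = {d, h}  B3 = {a, h}  B4 = {g, h}  B5 = {h, i}  B6 = {b, f}  B7 = {e, h}  B8 = {c, h}
Tree: B1–B2, B2–B3, B1–B4, B2–B5, B1–B6, B5–B7, B3–B8

Each bag holds 2 vertices, so the decomposition has width 1, which upper-bounds the treewidth. G has an edge, so its treewidth is at least 1. Therefore the treewidth is 1.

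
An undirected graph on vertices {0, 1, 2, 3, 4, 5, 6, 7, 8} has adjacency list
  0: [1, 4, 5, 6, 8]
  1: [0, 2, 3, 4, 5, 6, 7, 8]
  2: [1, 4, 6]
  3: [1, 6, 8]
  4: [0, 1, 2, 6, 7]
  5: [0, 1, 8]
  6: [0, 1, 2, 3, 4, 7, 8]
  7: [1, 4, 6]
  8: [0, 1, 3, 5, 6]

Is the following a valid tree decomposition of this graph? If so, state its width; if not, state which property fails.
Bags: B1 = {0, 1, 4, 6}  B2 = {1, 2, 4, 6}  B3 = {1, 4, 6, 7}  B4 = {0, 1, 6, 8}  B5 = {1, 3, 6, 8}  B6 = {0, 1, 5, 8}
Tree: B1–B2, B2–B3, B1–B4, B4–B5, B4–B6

Vertex coverage: the bags together contain {0, 1, 2, 3, 4, 5, 6, 7, 8}, the full vertex set. Edge coverage: each edge of G has both endpoints in at least one bag. Running intersection: for every vertex, the bags containing it form a connected subtree. All three properties hold, so this is a valid tree decomposition of width max|bag| − 1 = 3, and hence tw(G) ≤ 3.

Yes; width 3.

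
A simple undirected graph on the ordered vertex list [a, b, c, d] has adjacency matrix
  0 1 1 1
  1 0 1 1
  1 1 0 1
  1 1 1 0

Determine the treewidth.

A width-3 tree decomposition is:
Bags: B1 = {a, b, c, d}
Tree: (single bag)
A single bag containing all 4 vertices is trivially a valid decomposition of width 3. On the other hand G contains the 4-clique {a, b, c, d}. A clique must lie in a single bag of any decomposition, so no decomposition can have width below 3. Therefore the treewidth is 3.

3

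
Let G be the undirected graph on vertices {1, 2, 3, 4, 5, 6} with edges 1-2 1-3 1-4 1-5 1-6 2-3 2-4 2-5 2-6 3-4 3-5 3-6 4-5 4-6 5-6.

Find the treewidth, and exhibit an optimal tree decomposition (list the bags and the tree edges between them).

A single bag containing all 6 vertices is trivially a valid decomposition of width 5. For the lower bound, the 6 vertices {1, 2, 3, 4, 5, 6} are pairwise adjacent, and any tree decomposition puts a clique entirely inside one bag — forcing width ≥ 5. The upper and lower bounds meet at 5, so that is the treewidth.

Treewidth 5.
One such decomposition:
Bags: B1 = {1, 2, 3, 4, 5, 6}
Tree: (single bag)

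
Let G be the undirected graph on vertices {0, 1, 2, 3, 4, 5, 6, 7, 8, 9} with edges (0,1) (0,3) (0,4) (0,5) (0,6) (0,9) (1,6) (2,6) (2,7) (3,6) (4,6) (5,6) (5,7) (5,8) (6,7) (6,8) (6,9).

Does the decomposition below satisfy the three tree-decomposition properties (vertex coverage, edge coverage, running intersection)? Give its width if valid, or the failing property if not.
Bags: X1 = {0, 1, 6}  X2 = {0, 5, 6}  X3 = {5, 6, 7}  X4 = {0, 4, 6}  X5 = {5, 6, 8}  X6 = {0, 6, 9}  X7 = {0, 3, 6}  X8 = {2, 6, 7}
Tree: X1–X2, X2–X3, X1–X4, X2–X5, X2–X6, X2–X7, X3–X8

Yes; width 2.

Checking the three conditions: (i) the bags cover all of {0, 1, 2, 3, 4, 5, 6, 7, 8, 9}; (ii) for each edge, some bag contains both endpoints; (iii) the bags containing any fixed vertex form a subtree. All hold, so the decomposition is valid with width 3 − 1 = 2.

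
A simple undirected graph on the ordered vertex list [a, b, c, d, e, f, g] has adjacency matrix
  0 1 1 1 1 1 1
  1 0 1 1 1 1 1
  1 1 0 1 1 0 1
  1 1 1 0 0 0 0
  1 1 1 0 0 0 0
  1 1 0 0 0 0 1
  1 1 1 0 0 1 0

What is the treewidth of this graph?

3

A width-3 tree decomposition is:
Bags: B1 = {a, b, c, d}  B2 = {a, b, c, g}  B3 = {a, b, f, g}  B4 = {a, b, c, e}
Tree: B1–B2, B2–B3, B2–B4
The largest bag has 4 vertices, giving width 3; this decomposition certifies tw(G) ≤ 3. On the other hand G contains the 4-clique {a, b, c, d}. A clique must lie in a single bag of any decomposition, so no decomposition can have width below 3. Therefore the treewidth is 3.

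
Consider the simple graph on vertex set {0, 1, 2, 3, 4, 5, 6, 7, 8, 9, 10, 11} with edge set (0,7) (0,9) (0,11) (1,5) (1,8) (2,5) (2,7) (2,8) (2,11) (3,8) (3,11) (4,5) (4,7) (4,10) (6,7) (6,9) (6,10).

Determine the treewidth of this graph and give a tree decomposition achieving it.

Every bag has size at most 4, so the width is 4 − 1 = 3 and tw(G) ≤ 3. For the lower bound: the 4 vertex sets {6,9,10}, {4}, {7}, {0,2,5,11} are disjoint, each induces a connected subgraph, and every pair is joined by at least one edge of G. Contracting each set to a single vertex therefore yields K_{4} as a minor, and since treewidth is minor-monotone, tw(G) ≥ tw(K_{4}) = 3. The upper and lower bounds meet at 3, so that is the treewidth.

Treewidth 3.
One optimal decomposition is:
Bags: B1 = {4, 6, 9, 10}  B2 = {4, 6, 7, 9}  B3 = {0, 4, 7, 9}  B4 = {0, 4, 5, 7}  B5 = {0, 2, 5, 7}  B6 = {0, 2, 5, 11}  B7 = {1, 2, 5, 11}  B8 = {1, 2, 8, 11}  B9 = {1, 3, 8, 11}
Tree: B1–B2, B2–B3, B3–B4, B4–B5, B5–B6, B6–B7, B7–B8, B8–B9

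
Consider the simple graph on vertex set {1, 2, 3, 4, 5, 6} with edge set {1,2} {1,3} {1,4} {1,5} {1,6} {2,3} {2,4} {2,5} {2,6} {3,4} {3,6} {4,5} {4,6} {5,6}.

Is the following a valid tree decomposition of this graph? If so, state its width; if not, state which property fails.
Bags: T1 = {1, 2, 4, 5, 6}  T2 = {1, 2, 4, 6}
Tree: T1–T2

A tree decomposition must satisfy three properties: every vertex lies in some bag; for every edge, both endpoints lie together in some bag; and for every vertex, the bags containing it form a connected subtree. Here vertex 3 appears in no bag, so the decomposition is invalid.

No — vertex 3 appears in no bag.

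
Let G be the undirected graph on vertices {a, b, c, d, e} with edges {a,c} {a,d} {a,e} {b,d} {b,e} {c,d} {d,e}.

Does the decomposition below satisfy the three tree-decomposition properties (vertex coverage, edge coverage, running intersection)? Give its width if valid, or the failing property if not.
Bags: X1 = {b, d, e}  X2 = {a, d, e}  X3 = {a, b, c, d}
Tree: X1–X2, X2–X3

A tree decomposition must satisfy three properties: every vertex lies in some bag; for every edge, both endpoints lie together in some bag; and for every vertex, the bags containing it form a connected subtree. Here bags containing vertex b are not connected in the tree, so the decomposition is invalid.

No — bags containing vertex b are not connected in the tree.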